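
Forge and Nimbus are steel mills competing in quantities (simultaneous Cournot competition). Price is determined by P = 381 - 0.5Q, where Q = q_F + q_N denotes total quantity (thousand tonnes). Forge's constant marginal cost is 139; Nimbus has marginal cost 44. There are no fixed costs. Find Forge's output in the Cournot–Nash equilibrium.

Forge's profit: π_F = (381 - 0.5Q)q_F - (139q_F). Setting ∂π_F/∂q_F = 0: 242 - q_F - (1/2)(q_N) = 0.
Nimbus's first-order condition: 337 - q_N - (1/2)(q_F) = 0.
Best responses: q_F = (242 - (1/2)q_N), q_N = (337 - (1/2)q_F).
Substituting one into the other gives q_F = 98 and q_N = 288.

98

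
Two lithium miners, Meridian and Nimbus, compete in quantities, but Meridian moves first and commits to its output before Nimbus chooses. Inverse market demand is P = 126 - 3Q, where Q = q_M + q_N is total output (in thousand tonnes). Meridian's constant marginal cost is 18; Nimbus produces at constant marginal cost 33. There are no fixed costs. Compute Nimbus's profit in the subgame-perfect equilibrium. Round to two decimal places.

The follower Nimbus best-responds to any q_M: π_N = (126 - 3Q)q_N - 33q_N.
∂π_N/∂q_N = 93 - 3q_M - 6q_N = 0 gives the reaction function q_N = (93 - 3q_M)/6.
Meridian substitutes q_N(q_M) into its own profit: π_M = q_M(126 - 3q_M - (93 - 3q_M)/2) - 18q_M = (159/2 - (3/2)q_M)q_M - 18q_M.
Leader FOC: 123/2 - 3q_M = 0, so q_M = 41/2.
Then q_N = (93 - 3·(41/2))/6 = 21/4.
Price P = 126 - 3·(103/4) = 195/4.
Nimbus's profit: (195/4 - 33)·(21/4) = 1323/16.

82.69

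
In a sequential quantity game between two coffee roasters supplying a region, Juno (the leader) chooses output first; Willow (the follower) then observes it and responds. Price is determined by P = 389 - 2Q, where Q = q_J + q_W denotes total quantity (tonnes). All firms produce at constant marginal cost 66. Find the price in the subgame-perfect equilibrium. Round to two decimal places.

The follower Willow best-responds to any q_J: π_W = (389 - 2Q)q_W - 66q_W.
Follower FOC: 323 - 2q_J - 4q_W = 0, so q_W(q_J) = (323 - 2q_J)/4.
The leader anticipates this reaction. Substituting into P = 389 - 2Q gives P = 455/2 - q_J, so π_J = (455/2 - q_J)q_J - 66q_J.
The leader's first-order condition 323/2 - 2q_J = 0 yields q_J = 323/4.
Then q_W = (323 - 2·(323/4))/4 = 323/8.
Total output Q = 969/8, so price P = 389 - 2·(969/8) = 587/4.

146.75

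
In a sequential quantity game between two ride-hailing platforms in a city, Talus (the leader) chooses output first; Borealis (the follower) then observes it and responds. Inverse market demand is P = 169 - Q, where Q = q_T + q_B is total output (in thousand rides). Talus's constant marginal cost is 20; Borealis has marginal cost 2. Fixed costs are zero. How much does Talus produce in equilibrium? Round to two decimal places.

Solve by backward induction. Given q_T, the follower Borealis maximises π_B = (169 - q_T - q_B)q_B - 2q_B.
Follower FOC: 167 - q_T - 2q_B = 0, so q_B(q_T) = (167 - q_T)/2.
Talus substitutes q_B(q_T) into its own profit: π_T = q_T(169 - q_T - (167 - q_T)/2) - 20q_T = (171/2 - (1/2)q_T)q_T - 20q_T.
Maximising: ∂π_T/∂q_T = 131/2 - q_T = 0, giving q_T = 131/2.
Then q_B = (167 - 131/2)/2 = 203/4.

65.50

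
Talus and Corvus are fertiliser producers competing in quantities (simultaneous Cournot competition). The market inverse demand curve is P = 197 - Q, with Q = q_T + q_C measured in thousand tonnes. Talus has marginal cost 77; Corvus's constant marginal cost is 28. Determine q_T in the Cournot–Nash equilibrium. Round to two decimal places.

23.67

Talus's profit: π_T = (197 - Q)q_T - (77q_T). Setting ∂π_T/∂q_T = 0: 120 - 2q_T - (q_C) = 0.
Corvus's first-order condition: 169 - 2q_C - (q_T) = 0.
Rearranging gives the reaction functions q_T = (120 - q_C)/2 and q_C = (169 - q_T)/2.
Substituting one into the other gives q_T = 71/3 and q_C = 218/3.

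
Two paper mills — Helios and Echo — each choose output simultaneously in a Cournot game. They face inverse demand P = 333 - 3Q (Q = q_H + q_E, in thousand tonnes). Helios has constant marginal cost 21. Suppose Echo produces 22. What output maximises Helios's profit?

41

With the rival's output fixed at 22, Helios's profit is π_H = (333 - 3·22 - 3q_H)q_H - (21q_H) = (267 - 3q_H)q_H - (21q_H).
∂π_H/∂q_H = 246 - 6q_H = 0, so q_H = 41.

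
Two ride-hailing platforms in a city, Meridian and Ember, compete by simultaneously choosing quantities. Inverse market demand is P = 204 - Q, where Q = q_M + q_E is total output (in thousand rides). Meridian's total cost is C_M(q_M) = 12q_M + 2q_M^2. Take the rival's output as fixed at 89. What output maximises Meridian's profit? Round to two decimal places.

With the rival's output fixed at 89, Meridian's profit is π_M = (204 - 89 - q_M)q_M - (12q_M + 2q_M²) = (115 - q_M)q_M - (12q_M + 2q_M²).
∂π_M/∂q_M = 103 - 6q_M = 0, so q_M = 103/6.

17.17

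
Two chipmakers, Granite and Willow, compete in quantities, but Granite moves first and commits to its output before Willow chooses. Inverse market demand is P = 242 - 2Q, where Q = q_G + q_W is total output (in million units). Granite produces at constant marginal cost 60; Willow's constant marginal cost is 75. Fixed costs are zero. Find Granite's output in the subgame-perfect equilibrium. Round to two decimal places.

The follower Willow best-responds to any q_G: π_W = (242 - 2Q)q_W - 75q_W.
∂π_W/∂q_W = 167 - 2q_G - 4q_W = 0 gives the reaction function q_W = (167 - 2q_G)/4.
Granite substitutes q_W(q_G) into its own profit: π_G = q_G(242 - 2q_G - (167 - 2q_G)/2) - 60q_G = (317/2 - q_G)q_G - 60q_G.
Maximising: ∂π_G/∂q_G = 197/2 - 2q_G = 0, giving q_G = 197/4.
Then q_W = (167 - 2·(197/4))/4 = 137/8.

49.25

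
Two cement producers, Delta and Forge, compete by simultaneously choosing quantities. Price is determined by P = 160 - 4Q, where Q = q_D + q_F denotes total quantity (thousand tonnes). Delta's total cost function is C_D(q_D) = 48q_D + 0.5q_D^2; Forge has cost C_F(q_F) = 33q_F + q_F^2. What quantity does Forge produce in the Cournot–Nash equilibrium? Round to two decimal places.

9.39

Delta's profit: π_D = (160 - 4Q)q_D - (48q_D + (1/2)q_D²). Setting ∂π_D/∂q_D = 0: 112 - 9q_D - 4(q_F) = 0.
Forge's first-order condition: 127 - 10q_F - 4(q_D) = 0.
Best responses: q_D = (112 - 4q_F)/9, q_F = (127 - 4q_D)/10.
Solving the pair: q_D = 306/37, q_F = 695/74.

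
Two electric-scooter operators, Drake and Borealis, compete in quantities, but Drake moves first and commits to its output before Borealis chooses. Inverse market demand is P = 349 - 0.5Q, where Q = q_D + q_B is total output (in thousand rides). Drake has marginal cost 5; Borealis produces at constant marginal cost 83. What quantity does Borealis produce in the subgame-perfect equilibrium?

55

Solve by backward induction. Given q_D, the follower Borealis maximises π_B = (349 - (1/2)q_D - (1/2)q_B)q_B - 83q_B.
Follower FOC: 266 - (1/2)q_D - q_B = 0, so q_B(q_D) = (266 - (1/2)q_D).
Drake substitutes q_B(q_D) into its own profit: π_D = q_D(349 - (1/2)q_D - (266 - (1/2)q_D)/2) - 5q_D = (216 - (1/4)q_D)q_D - 5q_D.
The leader's first-order condition 211 - (1/2)q_D = 0 yields q_D = 422.
Then q_B = (266 - (1/2)·422) = 55.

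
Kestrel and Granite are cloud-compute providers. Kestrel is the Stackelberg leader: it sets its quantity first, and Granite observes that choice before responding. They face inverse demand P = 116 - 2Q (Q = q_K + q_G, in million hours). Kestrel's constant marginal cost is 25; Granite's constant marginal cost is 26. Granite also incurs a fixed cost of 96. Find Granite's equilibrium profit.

146

The follower Granite best-responds to any q_K: π_G = (116 - 2Q)q_G - 26q_G.
Setting the follower's marginal profit to zero, 90 - 2q_K - 4q_G = 0, i.e. q_G = (90 - 2q_K)/4.
The leader anticipates this reaction. Substituting into P = 116 - 2Q gives P = 71 - q_K, so π_K = (71 - q_K)q_K - 25q_K.
Maximising: ∂π_K/∂q_K = 46 - 2q_K = 0, giving q_K = 23.
Then q_G = (90 - 2·23)/4 = 11.
Price P = 116 - 2·34 = 48.
Granite's profit: (48 - 26)·11 - 96 = 146.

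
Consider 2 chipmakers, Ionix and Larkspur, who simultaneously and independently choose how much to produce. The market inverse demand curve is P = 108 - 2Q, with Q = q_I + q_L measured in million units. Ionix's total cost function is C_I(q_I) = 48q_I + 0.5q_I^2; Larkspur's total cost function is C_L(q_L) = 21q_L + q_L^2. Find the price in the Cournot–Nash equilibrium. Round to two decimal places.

69.46

Ionix's profit: π_I = (108 - 2Q)q_I - (48q_I + (1/2)q_I²). Setting ∂π_I/∂q_I = 0: 60 - 5q_I - 2(q_L) = 0.
Larkspur's profit: π_L = (108 - 2Q)q_L - (21q_L + q_L²). Setting ∂π_L/∂q_L = 0: 87 - 6q_L - 2(q_I) = 0.
So q_I = (60 - 2q_L)/5 and q_L = (87 - 2q_I)/6.
Solving the pair: q_I = 93/13, q_L = 315/26.
Total output Q = 501/26, so price P = 108 - 2·(501/26) = 903/13.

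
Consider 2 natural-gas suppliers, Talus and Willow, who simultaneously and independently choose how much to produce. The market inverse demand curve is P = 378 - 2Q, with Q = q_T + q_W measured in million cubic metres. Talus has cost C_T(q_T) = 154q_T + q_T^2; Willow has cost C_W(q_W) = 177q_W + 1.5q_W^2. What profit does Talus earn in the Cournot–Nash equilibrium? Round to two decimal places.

2824.56

Talus's profit: π_T = (378 - 2Q)q_T - (154q_T + q_T²). Setting ∂π_T/∂q_T = 0: 224 - 6q_T - 2(q_W) = 0.
Willow's first-order condition: 201 - 7q_W - 2(q_T) = 0.
Best responses: q_T = (224 - 2q_W)/6, q_W = (201 - 2q_T)/7.
Solving the pair: q_T = 583/19, q_W = 379/19.
Price P = 378 - 2·(962/19) = 276.7368.
Talus's profit: 276.7368·(583/19) - 154·(583/19) - (583/19)² = 2824.5623.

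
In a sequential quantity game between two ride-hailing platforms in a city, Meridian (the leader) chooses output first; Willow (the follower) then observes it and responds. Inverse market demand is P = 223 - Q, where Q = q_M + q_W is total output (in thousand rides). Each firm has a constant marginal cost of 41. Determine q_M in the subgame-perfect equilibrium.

91

The follower Willow best-responds to any q_M: π_W = (223 - Q)q_W - 41q_W.
Setting the follower's marginal profit to zero, 182 - q_M - 2q_W = 0, i.e. q_W = (182 - q_M)/2.
The leader anticipates this reaction. Substituting into P = 223 - Q gives P = 132 - (1/2)q_M, so π_M = (132 - (1/2)q_M)q_M - 41q_M.
The leader's first-order condition 91 - q_M = 0 yields q_M = 91.
Then q_W = (182 - 91)/2 = 91/2.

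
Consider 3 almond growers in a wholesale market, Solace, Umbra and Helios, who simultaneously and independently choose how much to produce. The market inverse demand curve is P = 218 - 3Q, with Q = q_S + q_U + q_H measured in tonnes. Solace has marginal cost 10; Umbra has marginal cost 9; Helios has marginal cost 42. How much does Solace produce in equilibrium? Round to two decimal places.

19.92

Solace's profit: π_S = (218 - 3Q)q_S - (10q_S). Setting ∂π_S/∂q_S = 0: 208 - 6q_S - 3(q_U + q_H) = 0.
Umbra's profit: π_U = (218 - 3Q)q_U - (9q_U). Setting ∂π_U/∂q_U = 0: 209 - 6q_U - 3(q_S + q_H) = 0.
Helios's first-order condition: 176 - 6q_H - 3(q_S + q_U) = 0.
Adding the 3 conditions: 593 − 6Q − 6Q = 0, i.e. Q = 593/12.
Back-substituting: q_S = (208 − 593/4)/3 = 239/12, q_U = (209 − 593/4)/3 = 81/4, q_H = (176 − 593/4)/3 = 37/4.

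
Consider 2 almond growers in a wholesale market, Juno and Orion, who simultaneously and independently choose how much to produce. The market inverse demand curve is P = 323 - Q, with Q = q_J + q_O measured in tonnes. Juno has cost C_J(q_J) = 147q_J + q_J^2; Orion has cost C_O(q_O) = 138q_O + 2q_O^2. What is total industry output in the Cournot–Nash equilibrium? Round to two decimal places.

Juno's profit: π_J = (323 - Q)q_J - (147q_J + q_J²). Setting ∂π_J/∂q_J = 0: 176 - 4q_J - (q_O) = 0.
Orion's profit: π_O = (323 - Q)q_O - (138q_O + 2q_O²). Setting ∂π_O/∂q_O = 0: 185 - 6q_O - (q_J) = 0.
So q_J = (176 - q_O)/4 and q_O = (185 - q_J)/6.
Substituting one into the other gives q_J = 871/23 and q_O = 564/23.
Total output Q = 871/23 + 564/23 = 1435/23.

62.39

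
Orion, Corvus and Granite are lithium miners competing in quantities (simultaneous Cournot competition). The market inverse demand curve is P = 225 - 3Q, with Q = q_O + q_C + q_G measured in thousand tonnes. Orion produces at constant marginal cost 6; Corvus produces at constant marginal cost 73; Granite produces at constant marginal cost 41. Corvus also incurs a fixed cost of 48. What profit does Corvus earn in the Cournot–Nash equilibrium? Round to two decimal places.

10.52

Orion's profit: π_O = (225 - 3Q)q_O - (6q_O). Setting ∂π_O/∂q_O = 0: 219 - 6q_O - 3(q_C + q_G) = 0.
Corvus's first-order condition: 152 - 6q_C - 3(q_O + q_G) = 0.
Granite's profit: π_G = (225 - 3Q)q_G - (41q_G). Setting ∂π_G/∂q_G = 0: 184 - 6q_G - 3(q_O + q_C) = 0.
Adding the 3 first-order conditions: 555 − 12Q = 0, so Q = 185/4.
Back-substituting: q_O = (219 − 555/4)/3 = 107/4, q_C = (152 − 555/4)/3 = 53/12, q_G = (184 − 555/4)/3 = 181/12.
Price P = 225 - 3·(185/4) = 345/4.
Corvus's profit: (345/4 - 73)·(53/12) - 48 = 505/48.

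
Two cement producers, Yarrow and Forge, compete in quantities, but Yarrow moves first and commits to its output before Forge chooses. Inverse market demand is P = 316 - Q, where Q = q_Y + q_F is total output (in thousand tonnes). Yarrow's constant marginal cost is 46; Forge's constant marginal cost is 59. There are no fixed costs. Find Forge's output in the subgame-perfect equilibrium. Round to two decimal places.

57.75

The follower Forge best-responds to any q_Y: π_F = (316 - Q)q_F - 59q_F.
Setting the follower's marginal profit to zero, 257 - q_Y - 2q_F = 0, i.e. q_F = (257 - q_Y)/2.
The leader anticipates this reaction. Substituting into P = 316 - Q gives P = 375/2 - (1/2)q_Y, so π_Y = (375/2 - (1/2)q_Y)q_Y - 46q_Y.
Leader FOC: 283/2 - q_Y = 0, so q_Y = 283/2.
Then q_F = (257 - 283/2)/2 = 231/4.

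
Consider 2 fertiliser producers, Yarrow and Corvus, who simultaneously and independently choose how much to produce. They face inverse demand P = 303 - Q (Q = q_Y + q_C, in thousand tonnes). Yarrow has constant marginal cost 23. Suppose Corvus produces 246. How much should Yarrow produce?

With the rival's output fixed at 246, Yarrow's profit is π_Y = (303 - 246 - q_Y)q_Y - (23q_Y) = (57 - q_Y)q_Y - (23q_Y).
∂π_Y/∂q_Y = 34 - 2q_Y = 0, so q_Y = 17.

17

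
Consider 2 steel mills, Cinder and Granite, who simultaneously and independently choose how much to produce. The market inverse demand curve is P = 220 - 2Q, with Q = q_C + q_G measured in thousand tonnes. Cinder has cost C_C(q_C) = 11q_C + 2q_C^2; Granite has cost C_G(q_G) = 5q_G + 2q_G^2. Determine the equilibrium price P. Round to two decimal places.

135.20

Cinder's profit: π_C = (220 - 2Q)q_C - (11q_C + 2q_C²). Setting ∂π_C/∂q_C = 0: 209 - 8q_C - 2(q_G) = 0.
Granite's first-order condition: 215 - 8q_G - 2(q_C) = 0.
So q_C = (209 - 2q_G)/8 and q_G = (215 - 2q_C)/8.
Solving the pair: q_C = 207/10, q_G = 217/10.
Total output Q = 212/5, so price P = 220 - 2·(212/5) = 676/5.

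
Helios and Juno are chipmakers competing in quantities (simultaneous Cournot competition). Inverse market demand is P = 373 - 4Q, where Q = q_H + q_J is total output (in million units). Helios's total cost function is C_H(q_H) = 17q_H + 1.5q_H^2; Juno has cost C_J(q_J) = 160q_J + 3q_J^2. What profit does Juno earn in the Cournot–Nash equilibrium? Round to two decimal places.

Helios's profit: π_H = (373 - 4Q)q_H - (17q_H + (3/2)q_H²). Setting ∂π_H/∂q_H = 0: 356 - 11q_H - 4(q_J) = 0.
Juno's first-order condition: 213 - 14q_J - 4(q_H) = 0.
Best responses: q_H = (356 - 4q_J)/11, q_J = (213 - 4q_H)/14.
Solving the pair: q_H = 29.9420, q_J = 919/138.
Price P = 373 - 4·36.6014 = 226.5942.
Juno's profit: 226.5942·(919/138) - 160·(919/138) - 3(919/138)² = 310.4352.

310.44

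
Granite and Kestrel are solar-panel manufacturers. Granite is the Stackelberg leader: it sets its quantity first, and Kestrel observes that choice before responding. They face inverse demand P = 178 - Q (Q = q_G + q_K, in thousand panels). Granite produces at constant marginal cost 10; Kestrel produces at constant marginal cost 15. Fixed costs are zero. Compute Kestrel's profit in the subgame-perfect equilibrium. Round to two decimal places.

1463.06

The follower Kestrel best-responds to any q_G: π_K = (178 - Q)q_K - 15q_K.
Follower FOC: 163 - q_G - 2q_K = 0, so q_K(q_G) = (163 - q_G)/2.
Granite substitutes q_K(q_G) into its own profit: π_G = q_G(178 - q_G - (163 - q_G)/2) - 10q_G = (193/2 - (1/2)q_G)q_G - 10q_G.
Leader FOC: 173/2 - q_G = 0, so q_G = 173/2.
Then q_K = (163 - 173/2)/2 = 153/4.
Price P = 178 - 499/4 = 213/4.
Kestrel's profit: (213/4 - 15)·(153/4) = 1463.0625.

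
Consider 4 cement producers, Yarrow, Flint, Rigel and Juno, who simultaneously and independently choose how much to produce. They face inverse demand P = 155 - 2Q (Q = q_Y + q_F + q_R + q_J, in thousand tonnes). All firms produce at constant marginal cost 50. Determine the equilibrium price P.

71

A representative firm's profit is π_i = q_i(155 - 2Q) - 50q_i.
First-order condition (treating rivals' output as given): 105 - 4q_i - 2·Σ_{j≠i} q_j = 0.
With identical firms every q_j equals q_i, so Σ_{j≠i} q_j = 3q_i and 105 = 10q_i, giving q_i = 21/2.
Total output Q = 42, so price P = 155 - 2·42 = 71.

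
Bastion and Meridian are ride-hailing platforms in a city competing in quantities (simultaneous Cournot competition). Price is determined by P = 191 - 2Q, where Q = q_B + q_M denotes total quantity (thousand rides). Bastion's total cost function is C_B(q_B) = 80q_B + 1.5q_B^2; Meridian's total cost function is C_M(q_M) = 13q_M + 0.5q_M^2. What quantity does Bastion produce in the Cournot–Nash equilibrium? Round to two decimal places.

Bastion's profit: π_B = (191 - 2Q)q_B - (80q_B + (3/2)q_B²). Setting ∂π_B/∂q_B = 0: 111 - 7q_B - 2(q_M) = 0.
Meridian's first-order condition: 178 - 5q_M - 2(q_B) = 0.
So q_B = (111 - 2q_M)/7 and q_M = (178 - 2q_B)/5.
Solving the pair: q_B = 199/31, q_M = 1024/31.

6.42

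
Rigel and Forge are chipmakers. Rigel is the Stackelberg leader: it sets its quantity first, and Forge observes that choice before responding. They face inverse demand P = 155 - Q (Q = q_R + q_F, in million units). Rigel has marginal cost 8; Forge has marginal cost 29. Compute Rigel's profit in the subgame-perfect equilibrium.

3528

Solve by backward induction. Given q_R, the follower Forge maximises π_F = (155 - q_R - q_F)q_F - 29q_F.
Setting the follower's marginal profit to zero, 126 - q_R - 2q_F = 0, i.e. q_F = (126 - q_R)/2.
The leader anticipates this reaction. Substituting into P = 155 - Q gives P = 92 - (1/2)q_R, so π_R = (92 - (1/2)q_R)q_R - 8q_R.
Leader FOC: 84 - q_R = 0, so q_R = 84.
Then q_F = (126 - 84)/2 = 21.
Price P = 155 - 105 = 50.
Rigel's profit: (50 - 8)·84 = 3528.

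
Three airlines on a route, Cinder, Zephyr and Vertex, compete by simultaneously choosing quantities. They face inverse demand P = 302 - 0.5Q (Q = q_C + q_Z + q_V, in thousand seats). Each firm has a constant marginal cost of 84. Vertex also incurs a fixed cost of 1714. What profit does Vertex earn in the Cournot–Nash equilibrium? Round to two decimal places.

Each firm earns π_i = (302 - 0.5Q)q_i - 84q_i.
First-order condition (treating rivals' output as given): 218 - q_i - (1/2)·Σ_{j≠i} q_j = 0.
With identical firms every q_j equals q_i, so Σ_{j≠i} q_j = 2q_i and 218 = 2q_i, giving q_i = 109.
Price P = 302 - (1/2)·327 = 277/2.
Vertex's profit: (277/2 - 84)·109 - 1714 = 4226.5000.

4226.50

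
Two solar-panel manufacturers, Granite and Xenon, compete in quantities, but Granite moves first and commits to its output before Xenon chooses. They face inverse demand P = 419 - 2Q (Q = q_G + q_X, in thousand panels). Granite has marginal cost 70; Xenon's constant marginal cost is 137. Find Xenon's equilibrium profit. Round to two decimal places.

684.50

The follower Xenon best-responds to any q_G: π_X = (419 - 2Q)q_X - 137q_X.
∂π_X/∂q_X = 282 - 2q_G - 4q_X = 0 gives the reaction function q_X = (282 - 2q_G)/4.
Granite substitutes q_X(q_G) into its own profit: π_G = q_G(419 - 2q_G - (282 - 2q_G)/2) - 70q_G = (278 - q_G)q_G - 70q_G.
Leader FOC: 208 - 2q_G = 0, so q_G = 104.
Then q_X = (282 - 2·104)/4 = 37/2.
Price P = 419 - 2·(245/2) = 174.
Xenon's profit: (174 - 137)·(37/2) = 1369/2.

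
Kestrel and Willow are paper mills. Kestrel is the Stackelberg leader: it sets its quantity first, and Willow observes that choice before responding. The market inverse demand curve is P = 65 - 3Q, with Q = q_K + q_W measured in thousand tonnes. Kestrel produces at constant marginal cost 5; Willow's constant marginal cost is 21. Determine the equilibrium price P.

The follower Willow best-responds to any q_K: π_W = (65 - 3Q)q_W - 21q_W.
∂π_W/∂q_W = 44 - 3q_K - 6q_W = 0 gives the reaction function q_W = (44 - 3q_K)/6.
Kestrel substitutes q_W(q_K) into its own profit: π_K = q_K(65 - 3q_K - (44 - 3q_K)/2) - 5q_K = (43 - (3/2)q_K)q_K - 5q_K.
Maximising: ∂π_K/∂q_K = 38 - 3q_K = 0, giving q_K = 38/3.
Then q_W = (44 - 3·(38/3))/6 = 1.
Total output Q = 41/3, so price P = 65 - 3·(41/3) = 24.

24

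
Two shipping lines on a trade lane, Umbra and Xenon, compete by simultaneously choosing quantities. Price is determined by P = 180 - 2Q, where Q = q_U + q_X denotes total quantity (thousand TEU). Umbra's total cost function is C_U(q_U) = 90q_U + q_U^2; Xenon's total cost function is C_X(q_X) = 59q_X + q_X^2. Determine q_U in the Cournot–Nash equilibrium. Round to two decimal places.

Umbra's profit: π_U = (180 - 2Q)q_U - (90q_U + q_U²). Setting ∂π_U/∂q_U = 0: 90 - 6q_U - 2(q_X) = 0.
Xenon's profit: π_X = (180 - 2Q)q_X - (59q_X + q_X²). Setting ∂π_X/∂q_X = 0: 121 - 6q_X - 2(q_U) = 0.
Best responses: q_U = (90 - 2q_X)/6, q_X = (121 - 2q_U)/6.
Solving the pair: q_U = 149/16, q_X = 273/16.

9.31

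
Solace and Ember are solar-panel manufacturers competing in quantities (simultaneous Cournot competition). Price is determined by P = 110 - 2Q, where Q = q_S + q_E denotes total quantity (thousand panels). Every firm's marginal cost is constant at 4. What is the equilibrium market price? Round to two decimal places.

A representative firm's profit is π_i = q_i(110 - 2Q) - 4q_i.
Setting ∂π_i/∂q_i = 0 with rivals' quantities fixed: 106 - 4q_i - 2q_j = 0.
By symmetry each firm produces the same amount; substituting q_j = q_i yields q_i = 106/6 = 53/3.
Total output Q = 106/3, so price P = 110 - 2·(106/3) = 118/3.

39.33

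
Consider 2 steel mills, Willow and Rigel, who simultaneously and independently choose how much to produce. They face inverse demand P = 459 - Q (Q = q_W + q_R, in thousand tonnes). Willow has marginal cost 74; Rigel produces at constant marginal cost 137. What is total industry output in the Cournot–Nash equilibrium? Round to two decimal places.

235.67

Willow's profit: π_W = (459 - Q)q_W - (74q_W). Setting ∂π_W/∂q_W = 0: 385 - 2q_W - (q_R) = 0.
Rigel's first-order condition: 322 - 2q_R - (q_W) = 0.
Rearranging gives the reaction functions q_W = (385 - q_R)/2 and q_R = (322 - q_W)/2.
Substituting one into the other gives q_W = 448/3 and q_R = 259/3.
Total output Q = 448/3 + 259/3 = 707/3.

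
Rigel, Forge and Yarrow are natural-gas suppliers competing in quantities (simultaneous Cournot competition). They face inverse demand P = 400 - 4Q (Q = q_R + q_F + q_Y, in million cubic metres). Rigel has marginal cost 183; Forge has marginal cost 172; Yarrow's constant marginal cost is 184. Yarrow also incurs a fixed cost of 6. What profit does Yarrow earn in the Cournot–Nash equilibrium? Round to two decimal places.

Rigel's profit: π_R = (400 - 4Q)q_R - (183q_R). Setting ∂π_R/∂q_R = 0: 217 - 8q_R - 4(q_F + q_Y) = 0.
Forge's profit: π_F = (400 - 4Q)q_F - (172q_F). Setting ∂π_F/∂q_F = 0: 228 - 8q_F - 4(q_R + q_Y) = 0.
Yarrow's profit: π_Y = (400 - 4Q)q_Y - (184q_Y). Setting ∂π_Y/∂q_Y = 0: 216 - 8q_Y - 4(q_R + q_F) = 0.
Summing all 3 equations gives 661 − 16Q = 0, hence Q = 661/16.
Back-substituting: q_R = (217 − 661/4)/4 = 207/16, q_F = (228 − 661/4)/4 = 251/16, q_Y = (216 − 661/4)/4 = 203/16.
Price P = 400 - 4·(661/16) = 939/4.
Yarrow's profit: (939/4 - 184)·(203/16) - 6 = 637.8906.

637.89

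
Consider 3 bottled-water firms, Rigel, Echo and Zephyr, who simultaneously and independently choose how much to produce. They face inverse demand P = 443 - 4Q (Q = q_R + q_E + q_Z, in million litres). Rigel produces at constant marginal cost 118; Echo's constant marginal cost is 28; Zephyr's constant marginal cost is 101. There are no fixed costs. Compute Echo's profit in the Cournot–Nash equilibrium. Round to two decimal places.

5220.06

Rigel's profit: π_R = (443 - 4Q)q_R - (118q_R). Setting ∂π_R/∂q_R = 0: 325 - 8q_R - 4(q_E + q_Z) = 0.
Echo's profit: π_E = (443 - 4Q)q_E - (28q_E). Setting ∂π_E/∂q_E = 0: 415 - 8q_E - 4(q_R + q_Z) = 0.
Zephyr's profit: π_Z = (443 - 4Q)q_Z - (101q_Z). Setting ∂π_Z/∂q_Z = 0: 342 - 8q_Z - 4(q_R + q_E) = 0.
Adding the 3 conditions: 1082 − 8Q − 8Q = 0, i.e. Q = 541/8.
Back-substituting: q_R = (325 − 541/2)/4 = 109/8, q_E = (415 − 541/2)/4 = 289/8, q_Z = (342 − 541/2)/4 = 143/8.
Price P = 443 - 4·(541/8) = 345/2.
Echo's profit: (345/2 - 28)·(289/8) = 5220.0625.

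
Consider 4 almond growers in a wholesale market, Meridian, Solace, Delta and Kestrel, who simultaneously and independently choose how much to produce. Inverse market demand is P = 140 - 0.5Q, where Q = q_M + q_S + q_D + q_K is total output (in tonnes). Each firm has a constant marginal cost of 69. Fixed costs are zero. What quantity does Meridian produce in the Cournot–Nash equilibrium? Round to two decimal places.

Each firm earns π_i = (140 - 0.5Q)q_i - 69q_i.
First-order condition (treating rivals' output as given): 71 - q_i - (1/2)·Σ_{j≠i} q_j = 0.
With identical firms every q_j equals q_i, so Σ_{j≠i} q_j = 3q_i and 71 = (5/2)q_i, giving q_i = 142/5.

28.40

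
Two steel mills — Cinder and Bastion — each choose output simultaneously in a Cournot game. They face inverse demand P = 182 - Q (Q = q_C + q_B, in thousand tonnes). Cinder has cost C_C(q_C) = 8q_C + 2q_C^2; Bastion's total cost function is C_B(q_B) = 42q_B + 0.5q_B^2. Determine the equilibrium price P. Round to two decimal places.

Cinder's profit: π_C = (182 - Q)q_C - (8q_C + 2q_C²). Setting ∂π_C/∂q_C = 0: 174 - 6q_C - (q_B) = 0.
Bastion's profit: π_B = (182 - Q)q_B - (42q_B + (1/2)q_B²). Setting ∂π_B/∂q_B = 0: 140 - 3q_B - (q_C) = 0.
Rearranging gives the reaction functions q_C = (174 - q_B)/6 and q_B = (140 - q_C)/3.
Solving the pair: q_C = 382/17, q_B = 666/17.
Total output Q = 1048/17, so price P = 182 - 1048/17 = 120.3529.

120.35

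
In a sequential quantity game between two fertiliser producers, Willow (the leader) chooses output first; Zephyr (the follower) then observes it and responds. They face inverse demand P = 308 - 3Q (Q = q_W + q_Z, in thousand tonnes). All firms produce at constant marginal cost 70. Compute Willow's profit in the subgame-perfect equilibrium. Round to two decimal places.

2360.17

The follower Zephyr best-responds to any q_W: π_Z = (308 - 3Q)q_Z - 70q_Z.
∂π_Z/∂q_Z = 238 - 3q_W - 6q_Z = 0 gives the reaction function q_Z = (238 - 3q_W)/6.
Willow substitutes q_Z(q_W) into its own profit: π_W = q_W(308 - 3q_W - (238 - 3q_W)/2) - 70q_W = (189 - (3/2)q_W)q_W - 70q_W.
Leader FOC: 119 - 3q_W = 0, so q_W = 119/3.
Then q_Z = (238 - 3·(119/3))/6 = 119/6.
Price P = 308 - 3·(119/2) = 259/2.
Willow's profit: (259/2 - 70)·(119/3) = 2360.1667.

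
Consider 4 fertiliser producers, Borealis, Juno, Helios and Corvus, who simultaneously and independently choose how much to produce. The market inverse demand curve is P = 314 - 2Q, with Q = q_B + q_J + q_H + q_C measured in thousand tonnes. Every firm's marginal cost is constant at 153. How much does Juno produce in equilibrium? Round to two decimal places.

16.10

A representative firm's profit is π_i = q_i(314 - 2Q) - 153q_i.
Setting ∂π_i/∂q_i = 0 with rivals' quantities fixed: 161 - 4q_i - 2·Σ_{j≠i} q_j = 0.
With identical firms every q_j equals q_i, so Σ_{j≠i} q_j = 3q_i and 161 = 10q_i, giving q_i = 161/10.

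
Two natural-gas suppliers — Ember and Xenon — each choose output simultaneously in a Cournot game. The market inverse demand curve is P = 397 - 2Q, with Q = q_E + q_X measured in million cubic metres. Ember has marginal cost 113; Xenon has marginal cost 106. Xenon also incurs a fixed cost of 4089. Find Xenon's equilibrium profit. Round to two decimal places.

844.56

Ember's profit: π_E = (397 - 2Q)q_E - (113q_E). Setting ∂π_E/∂q_E = 0: 284 - 4q_E - 2(q_X) = 0.
Xenon's first-order condition: 291 - 4q_X - 2(q_E) = 0.
Best responses: q_E = (284 - 2q_X)/4, q_X = (291 - 2q_E)/4.
Solving the pair: q_E = 277/6, q_X = 149/3.
Price P = 397 - 2·(575/6) = 616/3.
Xenon's profit: (616/3 - 106)·(149/3) - 4089 = 844.5556.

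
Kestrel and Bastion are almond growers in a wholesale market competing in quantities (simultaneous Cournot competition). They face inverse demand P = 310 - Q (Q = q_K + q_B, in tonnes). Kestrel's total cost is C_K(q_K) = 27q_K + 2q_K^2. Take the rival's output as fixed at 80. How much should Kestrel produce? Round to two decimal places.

With the rival's output fixed at 80, Kestrel's profit is π_K = (310 - 80 - q_K)q_K - (27q_K + 2q_K²) = (230 - q_K)q_K - (27q_K + 2q_K²).
∂π_K/∂q_K = 203 - 6q_K = 0, so q_K = 203/6.

33.83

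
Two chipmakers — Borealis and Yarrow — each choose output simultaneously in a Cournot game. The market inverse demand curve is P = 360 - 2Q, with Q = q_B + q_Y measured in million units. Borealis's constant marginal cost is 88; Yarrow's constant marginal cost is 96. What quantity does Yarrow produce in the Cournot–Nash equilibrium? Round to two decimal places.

42.67

Borealis's profit: π_B = (360 - 2Q)q_B - (88q_B). Setting ∂π_B/∂q_B = 0: 272 - 4q_B - 2(q_Y) = 0.
Yarrow's first-order condition: 264 - 4q_Y - 2(q_B) = 0.
So q_B = (272 - 2q_Y)/4 and q_Y = (264 - 2q_B)/4.
Substituting one into the other gives q_B = 140/3 and q_Y = 128/3.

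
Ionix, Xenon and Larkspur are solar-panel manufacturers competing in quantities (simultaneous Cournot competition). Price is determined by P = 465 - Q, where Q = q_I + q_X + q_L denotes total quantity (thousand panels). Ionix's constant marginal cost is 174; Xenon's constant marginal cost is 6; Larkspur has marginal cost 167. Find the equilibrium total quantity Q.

Ionix's profit: π_I = (465 - Q)q_I - (174q_I). Setting ∂π_I/∂q_I = 0: 291 - 2q_I - (q_X + q_L) = 0.
Xenon's profit: π_X = (465 - Q)q_X - (6q_X). Setting ∂π_X/∂q_X = 0: 459 - 2q_X - (q_I + q_L) = 0.
Larkspur's profit: π_L = (465 - Q)q_L - (167q_L). Setting ∂π_L/∂q_L = 0: 298 - 2q_L - (q_I + q_X) = 0.
Adding the 3 conditions: 1048 − 2Q − 2Q = 0, i.e. Q = 262.
Back-substituting: q_I = (291 − 262) = 29, q_X = (459 − 262) = 197, q_L = (298 − 262) = 36.
Total output Q = 29 + 197 + 36 = 262.

262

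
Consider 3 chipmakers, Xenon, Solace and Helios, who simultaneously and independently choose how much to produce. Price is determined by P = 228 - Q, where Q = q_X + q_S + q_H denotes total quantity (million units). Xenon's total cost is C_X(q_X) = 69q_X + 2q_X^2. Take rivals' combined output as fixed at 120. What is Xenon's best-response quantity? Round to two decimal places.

With rivals' combined output fixed at 120, Xenon's profit is π_X = (228 - 120 - q_X)q_X - (69q_X + 2q_X²) = (108 - q_X)q_X - (69q_X + 2q_X²).
∂π_X/∂q_X = 39 - 6q_X = 0, so q_X = 13/2.

6.50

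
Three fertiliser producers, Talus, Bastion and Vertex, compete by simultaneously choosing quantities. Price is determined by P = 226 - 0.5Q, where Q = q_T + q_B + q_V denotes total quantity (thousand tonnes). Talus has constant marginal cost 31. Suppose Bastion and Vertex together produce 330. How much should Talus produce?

30

With rivals' combined output fixed at 330, Talus's profit is π_T = (226 - (1/2)·330 - (1/2)q_T)q_T - (31q_T) = (61 - (1/2)q_T)q_T - (31q_T).
∂π_T/∂q_T = 30 - q_T = 0, so q_T = 30.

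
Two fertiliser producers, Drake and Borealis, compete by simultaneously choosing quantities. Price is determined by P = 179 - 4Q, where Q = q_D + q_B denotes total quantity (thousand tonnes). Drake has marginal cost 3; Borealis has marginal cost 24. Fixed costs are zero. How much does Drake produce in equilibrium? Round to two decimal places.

Drake's profit: π_D = (179 - 4Q)q_D - (3q_D). Setting ∂π_D/∂q_D = 0: 176 - 8q_D - 4(q_B) = 0.
Borealis's profit: π_B = (179 - 4Q)q_B - (24q_B). Setting ∂π_B/∂q_B = 0: 155 - 8q_B - 4(q_D) = 0.
Best responses: q_D = (176 - 4q_B)/8, q_B = (155 - 4q_D)/8.
Substituting one into the other gives q_D = 197/12 and q_B = 67/6.

16.42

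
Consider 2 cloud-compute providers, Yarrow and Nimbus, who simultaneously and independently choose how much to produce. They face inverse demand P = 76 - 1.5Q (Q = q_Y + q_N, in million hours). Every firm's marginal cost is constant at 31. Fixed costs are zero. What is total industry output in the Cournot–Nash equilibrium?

20

A representative firm's profit is π_i = q_i(76 - 1.5Q) - 31q_i.
First-order condition (treating rivals' output as given): 45 - 3q_i - (3/2)q_j = 0.
With identical firms every q_j equals q_i, so q_j = q_i and 45 = (9/2)q_i, giving q_i = 10.
Total output Q = 10 + 10 = 20.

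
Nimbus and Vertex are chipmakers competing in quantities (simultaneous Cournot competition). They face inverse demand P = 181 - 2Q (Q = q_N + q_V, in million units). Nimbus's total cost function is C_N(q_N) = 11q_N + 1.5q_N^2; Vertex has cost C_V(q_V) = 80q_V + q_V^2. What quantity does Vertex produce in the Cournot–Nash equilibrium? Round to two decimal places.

9.66

Nimbus's profit: π_N = (181 - 2Q)q_N - (11q_N + (3/2)q_N²). Setting ∂π_N/∂q_N = 0: 170 - 7q_N - 2(q_V) = 0.
Vertex's profit: π_V = (181 - 2Q)q_V - (80q_V + q_V²). Setting ∂π_V/∂q_V = 0: 101 - 6q_V - 2(q_N) = 0.
Rearranging gives the reaction functions q_N = (170 - 2q_V)/7 and q_V = (101 - 2q_N)/6.
Solving the pair: q_N = 409/19, q_V = 367/38.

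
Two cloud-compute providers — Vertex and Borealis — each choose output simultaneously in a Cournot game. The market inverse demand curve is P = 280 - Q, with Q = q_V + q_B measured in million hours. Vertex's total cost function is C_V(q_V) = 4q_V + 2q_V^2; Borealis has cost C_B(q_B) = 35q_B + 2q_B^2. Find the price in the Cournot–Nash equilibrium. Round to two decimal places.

205.57

Vertex's profit: π_V = (280 - Q)q_V - (4q_V + 2q_V²). Setting ∂π_V/∂q_V = 0: 276 - 6q_V - (q_B) = 0.
Borealis's profit: π_B = (280 - Q)q_B - (35q_B + 2q_B²). Setting ∂π_B/∂q_B = 0: 245 - 6q_B - (q_V) = 0.
Best responses: q_V = (276 - q_B)/6, q_B = (245 - q_V)/6.
Substituting one into the other gives q_V = 1411/35 and q_B = 1194/35.
Total output Q = 521/7, so price P = 280 - 521/7 = 1439/7.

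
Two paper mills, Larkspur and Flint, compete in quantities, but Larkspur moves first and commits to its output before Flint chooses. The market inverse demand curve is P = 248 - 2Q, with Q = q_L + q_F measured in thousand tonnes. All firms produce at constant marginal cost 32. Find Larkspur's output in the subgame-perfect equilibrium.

54

The follower Flint best-responds to any q_L: π_F = (248 - 2Q)q_F - 32q_F.
Setting the follower's marginal profit to zero, 216 - 2q_L - 4q_F = 0, i.e. q_F = (216 - 2q_L)/4.
Larkspur substitutes q_F(q_L) into its own profit: π_L = q_L(248 - 2q_L - (216 - 2q_L)/2) - 32q_L = (140 - q_L)q_L - 32q_L.
Leader FOC: 108 - 2q_L = 0, so q_L = 54.
Then q_F = (216 - 2·54)/4 = 27.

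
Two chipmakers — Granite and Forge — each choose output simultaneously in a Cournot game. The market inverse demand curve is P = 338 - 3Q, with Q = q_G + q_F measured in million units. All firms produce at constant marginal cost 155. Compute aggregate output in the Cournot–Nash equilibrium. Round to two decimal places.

Each firm earns π_i = (338 - 3Q)q_i - 155q_i.
Setting ∂π_i/∂q_i = 0 with rivals' quantities fixed: 183 - 6q_i - 3q_j = 0.
By symmetry each firm produces the same amount; substituting q_j = q_i yields q_i = 183/9 = 61/3.
Total output Q = 61/3 + 61/3 = 122/3.

40.67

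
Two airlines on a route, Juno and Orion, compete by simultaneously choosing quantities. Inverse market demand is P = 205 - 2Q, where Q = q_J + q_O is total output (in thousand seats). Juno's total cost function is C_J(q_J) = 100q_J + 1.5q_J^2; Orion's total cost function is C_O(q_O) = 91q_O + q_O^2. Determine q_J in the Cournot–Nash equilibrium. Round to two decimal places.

Juno's profit: π_J = (205 - 2Q)q_J - (100q_J + (3/2)q_J²). Setting ∂π_J/∂q_J = 0: 105 - 7q_J - 2(q_O) = 0.
Orion's first-order condition: 114 - 6q_O - 2(q_J) = 0.
Rearranging gives the reaction functions q_J = (105 - 2q_O)/7 and q_O = (114 - 2q_J)/6.
Solving the pair: q_J = 201/19, q_O = 294/19.

10.58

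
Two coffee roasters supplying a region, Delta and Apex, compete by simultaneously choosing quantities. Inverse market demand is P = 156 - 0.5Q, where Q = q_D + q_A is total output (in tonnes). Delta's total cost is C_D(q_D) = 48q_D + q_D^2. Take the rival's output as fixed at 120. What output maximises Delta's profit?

With the rival's output fixed at 120, Delta's profit is π_D = (156 - (1/2)·120 - (1/2)q_D)q_D - (48q_D + q_D²) = (96 - (1/2)q_D)q_D - (48q_D + q_D²).
∂π_D/∂q_D = 48 - 3q_D = 0, so q_D = 16.

16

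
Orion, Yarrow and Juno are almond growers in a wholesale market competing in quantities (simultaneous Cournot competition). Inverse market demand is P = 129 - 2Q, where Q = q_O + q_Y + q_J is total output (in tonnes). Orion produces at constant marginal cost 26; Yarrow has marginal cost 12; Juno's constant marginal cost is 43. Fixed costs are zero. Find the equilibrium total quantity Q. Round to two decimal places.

38.25

Orion's profit: π_O = (129 - 2Q)q_O - (26q_O). Setting ∂π_O/∂q_O = 0: 103 - 4q_O - 2(q_Y + q_J) = 0.
Yarrow's profit: π_Y = (129 - 2Q)q_Y - (12q_Y). Setting ∂π_Y/∂q_Y = 0: 117 - 4q_Y - 2(q_O + q_J) = 0.
Juno's first-order condition: 86 - 4q_J - 2(q_O + q_Y) = 0.
Summing all 3 equations gives 306 − 8Q = 0, hence Q = 153/4.
Back-substituting: q_O = (103 − 153/2)/2 = 53/4, q_Y = (117 − 153/2)/2 = 81/4, q_J = (86 − 153/2)/2 = 19/4.
Total output Q = 53/4 + 81/4 + 19/4 = 153/4.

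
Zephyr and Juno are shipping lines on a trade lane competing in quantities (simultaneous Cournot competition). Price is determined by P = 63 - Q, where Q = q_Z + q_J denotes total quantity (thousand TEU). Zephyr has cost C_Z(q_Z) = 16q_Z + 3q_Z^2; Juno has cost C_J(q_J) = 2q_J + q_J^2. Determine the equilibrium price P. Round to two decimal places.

Zephyr's profit: π_Z = (63 - Q)q_Z - (16q_Z + 3q_Z²). Setting ∂π_Z/∂q_Z = 0: 47 - 8q_Z - (q_J) = 0.
Juno's profit: π_J = (63 - Q)q_J - (2q_J + q_J²). Setting ∂π_J/∂q_J = 0: 61 - 4q_J - (q_Z) = 0.
Best responses: q_Z = (47 - q_J)/8, q_J = (61 - q_Z)/4.
Substituting one into the other gives q_Z = 127/31 and q_J = 441/31.
Total output Q = 568/31, so price P = 63 - 568/31 = 1385/31.

44.68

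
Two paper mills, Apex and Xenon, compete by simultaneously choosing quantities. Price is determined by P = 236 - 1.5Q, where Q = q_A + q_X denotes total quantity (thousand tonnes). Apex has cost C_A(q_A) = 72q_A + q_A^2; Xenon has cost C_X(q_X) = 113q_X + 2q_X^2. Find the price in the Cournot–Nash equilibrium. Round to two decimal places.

Apex's profit: π_A = (236 - 1.5Q)q_A - (72q_A + q_A²). Setting ∂π_A/∂q_A = 0: 164 - 5q_A - (3/2)(q_X) = 0.
Xenon's profit: π_X = (236 - 1.5Q)q_X - (113q_X + 2q_X²). Setting ∂π_X/∂q_X = 0: 123 - 7q_X - (3/2)(q_A) = 0.
So q_A = (164 - (3/2)q_X)/5 and q_X = (123 - (3/2)q_A)/7.
Solving the pair: q_A = 29.4198, q_X = 1476/131.
Total output Q = 40.6870, so price P = 236 - (3/2)·40.6870 = 174.9695.

174.97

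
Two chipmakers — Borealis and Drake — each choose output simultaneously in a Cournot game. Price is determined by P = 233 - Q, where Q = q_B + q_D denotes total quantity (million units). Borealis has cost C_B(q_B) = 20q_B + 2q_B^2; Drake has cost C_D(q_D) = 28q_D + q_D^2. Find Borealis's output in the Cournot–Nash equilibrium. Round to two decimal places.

Borealis's profit: π_B = (233 - Q)q_B - (20q_B + 2q_B²). Setting ∂π_B/∂q_B = 0: 213 - 6q_B - (q_D) = 0.
Drake's first-order condition: 205 - 4q_D - (q_B) = 0.
So q_B = (213 - q_D)/6 and q_D = (205 - q_B)/4.
Solving the pair: q_B = 647/23, q_D = 1017/23.

28.13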